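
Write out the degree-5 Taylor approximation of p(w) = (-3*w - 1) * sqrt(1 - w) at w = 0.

Multiply each power in the prefactor through the base expansion.
p(0) = -1
p′(0) = -5/2
p′′(0) = 13/4
p′′′(0) = 21/8
p^(4)(0) = 87/16
p^(5)(0) = 555/32
Then c_k = p^(k)(0)/k! gives each Taylor coefficient.

37*w^5/256 + 29*w^4/128 + 7*w^3/16 + 13*w^2/8 - 5*w/2 - 1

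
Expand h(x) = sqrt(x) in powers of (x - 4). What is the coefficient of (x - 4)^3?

h(4) = 2
h′(4) = 1/4
h′′(4) = -1/32
h′′′(4) = 3/256
So c_3 = h′′′(4)/3! = 1/512.

1/512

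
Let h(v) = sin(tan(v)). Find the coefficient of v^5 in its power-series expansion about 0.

-1/40

Compose series: expand the inner function first, then feed it into the outer expansion.
h(0) = 0
h′(0) = 1
h′′(0) = 0
h′′′(0) = 1
h^(4)(0) = 0
h^(5)(0) = -3
So c_5 = h^(5)(0)/5! = -1/40.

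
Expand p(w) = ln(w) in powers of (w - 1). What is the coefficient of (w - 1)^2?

-1/2

[(w - 1)^0] = 0;  [(w - 1)^1] = 1;  [(w - 1)^2] = -1/2.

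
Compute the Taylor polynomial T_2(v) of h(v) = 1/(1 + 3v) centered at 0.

Compute the successive derivatives at the expansion point and divide by k!.
[v^0] = 1;  [v^1] = -3;  [v^2] = 9.

9*v^2 - 3*v + 1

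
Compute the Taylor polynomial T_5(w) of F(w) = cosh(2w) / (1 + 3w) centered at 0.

-299*w^5 + 299*w^4/3 - 33*w^3 + 11*w^2 - 3*w + 1

Take the Cauchy product of the two expansions.
F(0) = 1
F′(0) = -3
F′′(0) = 22
F′′′(0) = -198
F^(4)(0) = 2392
F^(5)(0) = -35880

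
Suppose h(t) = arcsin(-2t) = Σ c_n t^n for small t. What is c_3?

-4/3

[t^0] = 0;  [t^1] = -2;  [t^2] = 0;  [t^3] = -4/3.
So c_3 = h′′′(0)/3! = -4/3.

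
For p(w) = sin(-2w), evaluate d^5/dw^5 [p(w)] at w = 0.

The coefficient of w^5 in the expansion is -4/15, so p^(5)(0) = 5! * (-4/15) = -32.

-32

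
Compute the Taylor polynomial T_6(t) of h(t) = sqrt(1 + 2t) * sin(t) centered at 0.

Expand each factor separately, then convolve coefficients.

4*t^6/5 - 8*t^5/15 + t^4/3 - 2*t^3/3 + t^2 + t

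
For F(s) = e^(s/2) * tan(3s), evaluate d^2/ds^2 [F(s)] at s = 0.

3

Multiply the two series term by term and collect like powers.
The coefficient of s^2 in the expansion is 3/2, so F′′(0) = 2! * (3/2) = 3.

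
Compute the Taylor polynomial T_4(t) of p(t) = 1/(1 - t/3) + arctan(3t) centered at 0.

Combine the two series term by term.
[t^0] = 1;  [t^1] = 10/3;  [t^2] = 1/9;  [t^3] = -242/27;  [t^4] = 1/81.

t^4/81 - 242*t^3/27 + t^2/9 + 10*t/3 + 1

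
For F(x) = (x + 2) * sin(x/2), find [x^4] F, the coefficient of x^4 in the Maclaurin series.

Multiply each power in the prefactor through the base expansion.
F(0) = 0
F′(0) = 1
F′′(0) = 1
F′′′(0) = -1/4
F^(4)(0) = -1/2
So c_4 = F^(4)(0)/4! = -1/48.

-1/48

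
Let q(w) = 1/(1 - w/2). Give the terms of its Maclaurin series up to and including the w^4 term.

[w^0] = 1;  [w^1] = 1/2;  [w^2] = 1/4;  [w^3] = 1/8;  [w^4] = 1/16.

w^4/16 + w^3/8 + w^2/4 + w/2 + 1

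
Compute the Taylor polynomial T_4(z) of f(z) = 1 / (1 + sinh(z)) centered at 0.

4*z^4/3 - 7*z^3/6 + z^2 - z + 1

Expand as Σ (-1)^k u^k with u equal to the inner function's series.
f(0) = 1
f′(0) = -1
f′′(0) = 2
f′′′(0) = -7
f^(4)(0) = 32
The Taylor polynomial is Σ f^(k)(0)/k! · z^k.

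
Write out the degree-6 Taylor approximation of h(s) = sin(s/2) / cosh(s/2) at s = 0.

Divide the numerator series by the denominator series (power-series long division).
[s^0] = 0;  [s^1] = 1/2;  [s^2] = 0;  [s^3] = -1/12;  [s^4] = 0;  [s^5] = 3/320;  [s^6] = 0.

3*s^5/320 - s^3/12 + s/2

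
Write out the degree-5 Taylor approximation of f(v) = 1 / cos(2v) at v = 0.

Invert the denominator's series and multiply.
[v^0] = 1;  [v^1] = 0;  [v^2] = 2;  [v^3] = 0;  [v^4] = 10/3;  [v^5] = 0.

10*v^4/3 + 2*v^2 + 1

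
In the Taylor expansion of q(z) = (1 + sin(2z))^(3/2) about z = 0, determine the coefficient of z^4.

Compose series: expand the inner function first, then feed it into the outer expansion.
q(0) = 1
q′(0) = 3
q′′(0) = 3
q′′′(0) = -15
q^(4)(0) = -39
Dividing each by k! gives the coefficients c_0, ..., c_4.

-13/8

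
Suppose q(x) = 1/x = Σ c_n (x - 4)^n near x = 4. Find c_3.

-1/256

q(4) = 1/4
q′(4) = -1/16
q′′(4) = 1/32
q′′′(4) = -3/128
So c_3 = q′′′(4)/3! = -1/256.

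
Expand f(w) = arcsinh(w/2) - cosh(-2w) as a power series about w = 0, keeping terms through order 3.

-w^3/48 - 2*w^2 + w/2 - 1

Combine the two series term by term.
f(0) = -1
f′(0) = 1/2
f′′(0) = -4
f′′′(0) = -1/8
Dividing each by k! gives the coefficients c_0, ..., c_3.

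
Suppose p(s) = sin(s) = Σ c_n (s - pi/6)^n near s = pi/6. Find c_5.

p(pi/6) = 1/2
p′(pi/6) = sqrt(3)/2
p′′(pi/6) = -1/2
p′′′(pi/6) = -sqrt(3)/2
p^(4)(pi/6) = 1/2
p^(5)(pi/6) = sqrt(3)/2
So c_5 = p^(5)(pi/6)/5! = sqrt(3)/240.

sqrt(3)/240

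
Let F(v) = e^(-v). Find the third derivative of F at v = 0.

The coefficient of v^3 in the expansion is -1/6, so F′′′(0) = 3! * (-1/6) = -1.

-1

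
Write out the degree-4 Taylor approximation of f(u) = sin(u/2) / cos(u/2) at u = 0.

u^3/24 + u/2

Write the quotient as an unknown series and match coefficients against numerator = denominator · series.
f(0) = 0
f′(0) = 1/2
f′′(0) = 0
f′′′(0) = 1/4
f^(4)(0) = 0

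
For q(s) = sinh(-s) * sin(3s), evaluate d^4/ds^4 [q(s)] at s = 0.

96

Take the Cauchy product of the two expansions.
The coefficient of s^4 in the expansion is 4, so q^(4)(0) = 4! * (4) = 96.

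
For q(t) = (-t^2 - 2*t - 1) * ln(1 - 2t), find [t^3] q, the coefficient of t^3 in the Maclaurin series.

Shift and add copies of the series according to the polynomial's terms.
[t^0] = 0;  [t^1] = 2;  [t^2] = 6;  [t^3] = 26/3.

26/3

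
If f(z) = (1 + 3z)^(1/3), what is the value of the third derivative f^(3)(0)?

10

From the series, [z^3] f = 5/3; multiply by 3! = 6 to get 10.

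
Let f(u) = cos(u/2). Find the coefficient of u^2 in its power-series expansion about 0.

f(0) = 1
f′(0) = 0
f′′(0) = -1/4

-1/8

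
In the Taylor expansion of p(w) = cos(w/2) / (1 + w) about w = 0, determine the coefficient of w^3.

Expand each factor separately, then convolve coefficients.
p(0) = 1
p′(0) = -1
p′′(0) = 7/4
p′′′(0) = -21/4
So c_3 = p′′′(0)/3! = -7/8.

-7/8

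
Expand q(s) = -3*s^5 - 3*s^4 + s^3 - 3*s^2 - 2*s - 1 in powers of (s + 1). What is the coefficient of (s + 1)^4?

12

Compute the successive derivatives at the expansion point and divide by k!.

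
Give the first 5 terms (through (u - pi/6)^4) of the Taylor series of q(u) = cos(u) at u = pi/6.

sqrt(3)*(u - pi/6)^4/48 + (u - pi/6)^3/12 - sqrt(3)*(u - pi/6)^2/4 - (u - pi/6)/2 + sqrt(3)/2

Use the known series and substitute for the argument.
q(pi/6) = sqrt(3)/2
q′(pi/6) = -1/2
q′′(pi/6) = -sqrt(3)/2
q′′′(pi/6) = 1/2
q^(4)(pi/6) = sqrt(3)/2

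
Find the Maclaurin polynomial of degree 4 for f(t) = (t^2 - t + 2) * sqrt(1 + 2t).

-9*t^4/4 + 5*t^3/2 - t^2 + t + 2

Distribute the polynomial across the series and collect like powers.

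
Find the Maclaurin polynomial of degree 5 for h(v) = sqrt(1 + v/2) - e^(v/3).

24491*v^5/29859840 - 1471*v^4/497664 + 17*v^3/10368 - 25*v^2/288 - v/12

Add the two expansions coefficient-wise.
h(0) = 0
h′(0) = -1/12
h′′(0) = -25/144
h′′′(0) = 17/1728
h^(4)(0) = -1471/20736
h^(5)(0) = 24491/248832
Then c_k = h^(k)(0)/k! gives each Taylor coefficient.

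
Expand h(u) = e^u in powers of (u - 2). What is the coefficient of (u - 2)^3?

e^(2)/6

h(2) = e^(2)
h′(2) = e^(2)
h′′(2) = e^(2)
h′′′(2) = e^(2)
So c_3 = h′′′(2)/3! = e^(2)/6.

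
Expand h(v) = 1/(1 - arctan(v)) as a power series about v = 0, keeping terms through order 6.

8*v^6/45 + v^5/5 + v^4/3 + 2*v^3/3 + v^2 + v + 1

Compose series: expand the inner function first, then feed it into the outer expansion.
h(0) = 1
h′(0) = 1
h′′(0) = 2
h′′′(0) = 4
h^(4)(0) = 8
h^(5)(0) = 24
h^(6)(0) = 128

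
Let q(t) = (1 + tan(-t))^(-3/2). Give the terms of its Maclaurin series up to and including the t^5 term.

Plug the Maclaurin series of the inner function into that of the outer and collect terms.
q(0) = 1
q′(0) = 3/2
q′′(0) = 15/4
q′′′(0) = 129/8
q^(4)(0) = 1425/16
q^(5)(0) = 19563/32

6521*t^5/1280 + 475*t^4/128 + 43*t^3/16 + 15*t^2/8 + 3*t/2 + 1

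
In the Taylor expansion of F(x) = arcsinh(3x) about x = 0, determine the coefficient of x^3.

-9/2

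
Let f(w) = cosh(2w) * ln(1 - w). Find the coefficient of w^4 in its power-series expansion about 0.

Take the Cauchy product of the two expansions.
[w^0] = 0;  [w^1] = -1;  [w^2] = -1/2;  [w^3] = -7/3;  [w^4] = -5/4.

-5/4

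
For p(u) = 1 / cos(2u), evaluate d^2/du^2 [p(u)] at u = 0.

Divide the numerator series by the denominator series (power-series long division).
The coefficient of u^2 in the expansion is 2, so p′′(0) = 2! * (2) = 4.

4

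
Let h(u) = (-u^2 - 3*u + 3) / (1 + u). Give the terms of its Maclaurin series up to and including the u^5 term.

Shift and add copies of the series according to the polynomial's terms.

-5*u^5 + 5*u^4 - 5*u^3 + 5*u^2 - 6*u + 3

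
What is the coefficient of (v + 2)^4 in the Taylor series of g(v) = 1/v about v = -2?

Use the known series and substitute for the argument.
g(-2) = -1/2
g′(-2) = -1/4
g′′(-2) = -1/4
g′′′(-2) = -3/8
g^(4)(-2) = -3/4
So c_4 = g^(4)(-2)/4! = -1/32.

-1/32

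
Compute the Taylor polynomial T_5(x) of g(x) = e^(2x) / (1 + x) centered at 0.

-x^5/15 + x^4/3 + x^3/3 + x^2 + x + 1

Write out both Maclaurin series and multiply, keeping only the needed powers.
g(0) = 1
g′(0) = 1
g′′(0) = 2
g′′′(0) = 2
g^(4)(0) = 8
g^(5)(0) = -8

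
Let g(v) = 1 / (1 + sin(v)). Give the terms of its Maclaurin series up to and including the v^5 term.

-61*v^5/120 + 2*v^4/3 - 5*v^3/6 + v^2 - v + 1

Expand as Σ (-1)^k u^k with u equal to the inner function's series.
g(0) = 1
g′(0) = -1
g′′(0) = 2
g′′′(0) = -5
g^(4)(0) = 16
g^(5)(0) = -61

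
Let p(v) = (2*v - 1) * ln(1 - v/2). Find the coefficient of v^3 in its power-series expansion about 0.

Multiply each power in the prefactor through the base expansion.
p(0) = 0
p′(0) = 1/2
p′′(0) = -7/4
p′′′(0) = -5/4
So c_3 = p′′′(0)/3! = -5/24.

-5/24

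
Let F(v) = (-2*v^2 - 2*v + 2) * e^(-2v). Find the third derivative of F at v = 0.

Multiply each power in the prefactor through the base expansion.
The coefficient of v^3 in the expansion is -8/3, so F′′′(0) = 3! * (-8/3) = -16.

-16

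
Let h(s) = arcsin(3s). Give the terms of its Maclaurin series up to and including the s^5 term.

h(0) = 0
h′(0) = 3
h′′(0) = 0
h′′′(0) = 27
h^(4)(0) = 0
h^(5)(0) = 2187

729*s^5/40 + 9*s^3/2 + 3*s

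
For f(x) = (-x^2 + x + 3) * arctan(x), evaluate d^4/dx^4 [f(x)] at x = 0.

-8

Multiply each power in the prefactor through the base expansion.
From the series, [x^4] f = -1/3; multiply by 4! = 24 to get -8.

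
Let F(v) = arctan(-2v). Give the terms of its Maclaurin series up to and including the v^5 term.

-32*v^5/5 + 8*v^3/3 - 2*v

Use the known series and substitute for the argument.
F(0) = 0
F′(0) = -2
F′′(0) = 0
F′′′(0) = 16
F^(4)(0) = 0
F^(5)(0) = -768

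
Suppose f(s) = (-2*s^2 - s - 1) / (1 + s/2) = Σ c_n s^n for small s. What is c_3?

Multiply each power in the prefactor through the base expansion.
f(0) = -1
f′(0) = -1/2
f′′(0) = -7/2
f′′′(0) = 21/4
Then c_k = f^(k)(0)/k! gives each Taylor coefficient.

7/8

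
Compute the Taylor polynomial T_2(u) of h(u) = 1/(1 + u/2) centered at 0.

h(0) = 1
h′(0) = -1/2
h′′(0) = 1/2
The Taylor polynomial is Σ h^(k)(0)/k! · u^k.

u^2/4 - u/2 + 1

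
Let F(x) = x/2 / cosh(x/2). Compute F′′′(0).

Write the quotient as an unknown series and match coefficients against numerator = denominator · series.
The coefficient of x^3 in the expansion is -1/16, so F′′′(0) = 3! * (-1/16) = -3/8.

-3/8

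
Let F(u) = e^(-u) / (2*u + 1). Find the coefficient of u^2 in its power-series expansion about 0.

Use 1/(1 - r) = Σ r^k on the denominator, then take the Cauchy product.
F(0) = 1
F′(0) = -3
F′′(0) = 13
Dividing each by k! gives the coefficients c_0, ..., c_2.

13/2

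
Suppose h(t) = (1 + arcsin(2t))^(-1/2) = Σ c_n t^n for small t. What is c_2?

3/2

Let u equal the inner series; expand the outer function in u and truncate.
h(0) = 1
h′(0) = -1
h′′(0) = 3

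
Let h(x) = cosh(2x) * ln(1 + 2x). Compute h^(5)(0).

1568

Take the Cauchy product of the two expansions.
From the series, [x^5] h = 196/15; multiply by 5! = 120 to get 1568.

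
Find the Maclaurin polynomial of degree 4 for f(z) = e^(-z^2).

f(0) = 1
f′(0) = 0
f′′(0) = -2
f′′′(0) = 0
f^(4)(0) = 12

z^4/2 - z^2 + 1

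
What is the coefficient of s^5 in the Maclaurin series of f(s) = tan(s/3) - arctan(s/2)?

Add the two expansions coefficient-wise.

-133/23328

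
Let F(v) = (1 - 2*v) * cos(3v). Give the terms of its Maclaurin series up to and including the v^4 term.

27*v^4/8 + 9*v^3 - 9*v^2/2 - 2*v + 1

Shift and add copies of the series according to the polynomial's terms.
[v^0] = 1;  [v^1] = -2;  [v^2] = -9/2;  [v^3] = 9;  [v^4] = 27/8.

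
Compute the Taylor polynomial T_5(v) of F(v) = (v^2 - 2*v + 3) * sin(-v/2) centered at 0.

77*v^5/3840 - v^4/24 - 7*v^3/16 + v^2 - 3*v/2

Multiply each power in the prefactor through the base expansion.
F(0) = 0
F′(0) = -3/2
F′′(0) = 2
F′′′(0) = -21/8
F^(4)(0) = -1
F^(5)(0) = 77/32
Dividing each by k! gives the coefficients c_0, ..., c_5.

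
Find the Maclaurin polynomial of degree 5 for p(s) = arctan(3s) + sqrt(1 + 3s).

70713*s^5/1280 - 405*s^4/128 - 117*s^3/16 - 9*s^2/8 + 9*s/2 + 1

Add the two expansions coefficient-wise.
p(0) = 1
p′(0) = 9/2
p′′(0) = -9/4
p′′′(0) = -351/8
p^(4)(0) = -1215/16
p^(5)(0) = 212139/32
The Taylor polynomial is Σ p^(k)(0)/k! · s^k.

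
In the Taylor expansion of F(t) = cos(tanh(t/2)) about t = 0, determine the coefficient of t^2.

Substitute the inner expansion into the outer series and collect powers.
F(0) = 1
F′(0) = 0
F′′(0) = -1/4
So c_2 = F′′(0)/2! = -1/8.

-1/8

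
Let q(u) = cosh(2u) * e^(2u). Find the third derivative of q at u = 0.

32

Multiply the two series term by term and collect like powers.
From the series, [u^3] q = 16/3; multiply by 3! = 6 to get 32.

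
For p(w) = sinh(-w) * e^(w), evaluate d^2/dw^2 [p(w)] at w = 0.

Expand each factor separately, then convolve coefficients.
From the series, [w^2] p = -1; multiply by 2! = 2 to get -2.

-2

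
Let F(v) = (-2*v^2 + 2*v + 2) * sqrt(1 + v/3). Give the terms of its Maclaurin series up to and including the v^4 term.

Distribute the polynomial across the series and collect like powers.
F(0) = 2
F′(0) = 7/3
F′′(0) = -61/18
F′′′(0) = -77/36
F^(4)(0) = 163/216
The Taylor polynomial is Σ F^(k)(0)/k! · v^k.

163*v^4/5184 - 77*v^3/216 - 61*v^2/36 + 7*v/3 + 2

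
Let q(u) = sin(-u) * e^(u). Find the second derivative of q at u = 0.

-2

Multiply the two series term by term and collect like powers.
From the series, [u^2] q = -1; multiply by 2! = 2 to get -2.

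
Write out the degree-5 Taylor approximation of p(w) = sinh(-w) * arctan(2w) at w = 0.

Expand each factor separately, then convolve coefficients.
p(0) = 0
p′(0) = 0
p′′(0) = -4
p′′′(0) = 0
p^(4)(0) = 56
p^(5)(0) = 0

7*w^4/3 - 2*w^2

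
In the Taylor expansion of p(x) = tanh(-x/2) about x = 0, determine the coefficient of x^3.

1/24

p(0) = 0
p′(0) = -1/2
p′′(0) = 0
p′′′(0) = 1/4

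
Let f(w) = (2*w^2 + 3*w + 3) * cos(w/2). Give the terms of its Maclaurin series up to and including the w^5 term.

w^5/128 - 31*w^4/128 - 3*w^3/8 + 13*w^2/8 + 3*w + 3

Distribute the polynomial across the series and collect like powers.
[w^0] = 3;  [w^1] = 3;  [w^2] = 13/8;  [w^3] = -3/8;  [w^4] = -31/128;  [w^5] = 1/128.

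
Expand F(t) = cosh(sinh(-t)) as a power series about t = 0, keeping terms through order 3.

t^2/2 + 1

Plug the Maclaurin series of the inner function into that of the outer and collect terms.
F(0) = 1
F′(0) = 0
F′′(0) = 1
F′′′(0) = 0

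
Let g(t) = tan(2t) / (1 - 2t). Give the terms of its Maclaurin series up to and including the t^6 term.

Multiply the two series term by term and collect like powers.
g(0) = 0
g′(0) = 2
g′′(0) = 8
g′′′(0) = 64
g^(4)(0) = 512
g^(5)(0) = 5632
g^(6)(0) = 67584
Dividing each by k! gives the coefficients c_0, ..., c_6.

1408*t^6/15 + 704*t^5/15 + 64*t^4/3 + 32*t^3/3 + 4*t^2 + 2*t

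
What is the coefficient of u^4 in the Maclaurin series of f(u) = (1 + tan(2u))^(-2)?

Substitute the inner expansion into the outer series and collect powers.
f(0) = 1
f′(0) = -4
f′′(0) = 24
f′′′(0) = -224
f^(4)(0) = 2688

112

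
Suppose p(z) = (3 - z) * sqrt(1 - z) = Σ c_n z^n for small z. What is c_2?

1/8

Shift and add copies of the series according to the polynomial's terms.
p(0) = 3
p′(0) = -5/2
p′′(0) = 1/4
Then c_k = p^(k)(0)/k! gives each Taylor coefficient.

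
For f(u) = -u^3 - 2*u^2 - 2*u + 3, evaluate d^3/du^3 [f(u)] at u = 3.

-6

Use the known series and substitute for the argument.
The coefficient of (u - 3)^3 in the expansion is -1, so f′′′(3) = 3! * (-1) = -6.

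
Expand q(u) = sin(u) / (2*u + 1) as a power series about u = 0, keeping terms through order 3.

23*u^3/6 - 2*u^2 + u

Use 1/(1 - r) = Σ r^k on the denominator, then take the Cauchy product.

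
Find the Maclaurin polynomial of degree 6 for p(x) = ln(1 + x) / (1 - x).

Multiply the numerator's expansion by the denominator's geometric series.
p(0) = 0
p′(0) = 1
p′′(0) = 1
p′′′(0) = 5
p^(4)(0) = 14
p^(5)(0) = 94
p^(6)(0) = 444

37*x^6/60 + 47*x^5/60 + 7*x^4/12 + 5*x^3/6 + x^2/2 + x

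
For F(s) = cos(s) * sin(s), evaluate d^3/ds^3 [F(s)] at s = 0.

-4

Expand each factor separately, then convolve coefficients.
The coefficient of s^3 in the expansion is -2/3, so F′′′(0) = 3! * (-2/3) = -4.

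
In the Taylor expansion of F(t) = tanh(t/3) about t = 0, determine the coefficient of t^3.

-1/81

Differentiate repeatedly and evaluate at the center.
F(0) = 0
F′(0) = 1/3
F′′(0) = 0
F′′′(0) = -2/27
So c_3 = F′′′(0)/3! = -1/81.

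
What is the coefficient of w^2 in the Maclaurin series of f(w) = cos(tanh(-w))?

Let u equal the inner series; expand the outer function in u and truncate.
So c_2 = f′′(0)/2! = -1/2.

-1/2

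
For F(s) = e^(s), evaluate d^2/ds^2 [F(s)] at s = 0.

1

The coefficient of s^2 in the expansion is 1/2, so F′′(0) = 2! * (1/2) = 1.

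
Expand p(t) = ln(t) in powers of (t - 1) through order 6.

Compute the successive derivatives at the expansion point and divide by k!.
p(1) = 0
p′(1) = 1
p′′(1) = -1
p′′′(1) = 2
p^(4)(1) = -6
p^(5)(1) = 24
p^(6)(1) = -120
Dividing each by k! gives the coefficients c_0, ..., c_6.

-(t - 1)^6/6 + (t - 1)^5/5 - (t - 1)^4/4 + (t - 1)^3/3 - (t - 1)^2/2 + (t - 1)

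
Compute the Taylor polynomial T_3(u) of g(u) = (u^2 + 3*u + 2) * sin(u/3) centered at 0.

26*u^3/81 + u^2 + 2*u/3

Shift and add copies of the series according to the polynomial's terms.
g(0) = 0
g′(0) = 2/3
g′′(0) = 2
g′′′(0) = 52/27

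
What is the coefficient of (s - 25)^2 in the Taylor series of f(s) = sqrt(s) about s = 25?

-1/1000

Compute the successive derivatives at the expansion point and divide by k!.
f(25) = 5
f′(25) = 1/10
f′′(25) = -1/500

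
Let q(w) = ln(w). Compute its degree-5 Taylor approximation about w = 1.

Compute the successive derivatives at the expansion point and divide by k!.
[(w - 1)^0] = 0;  [(w - 1)^1] = 1;  [(w - 1)^2] = -1/2;  [(w - 1)^3] = 1/3;  [(w - 1)^4] = -1/4;  [(w - 1)^5] = 1/5.

(w - 1)^5/5 - (w - 1)^4/4 + (w - 1)^3/3 - (w - 1)^2/2 + (w - 1)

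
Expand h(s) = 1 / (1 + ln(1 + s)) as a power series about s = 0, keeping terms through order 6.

3289*s^6/360 - 347*s^5/60 + 11*s^4/3 - 7*s^3/3 + 3*s^2/2 - s + 1

Use the geometric series for the reciprocal, then substitute.
h(0) = 1
h′(0) = -1
h′′(0) = 3
h′′′(0) = -14
h^(4)(0) = 88
h^(5)(0) = -694
h^(6)(0) = 6578
The Taylor polynomial is Σ h^(k)(0)/k! · s^k.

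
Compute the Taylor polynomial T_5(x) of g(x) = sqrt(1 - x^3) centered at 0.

1 - x^3/2

g(0) = 1
g′(0) = 0
g′′(0) = 0
g′′′(0) = -3
g^(4)(0) = 0
g^(5)(0) = 0
The Taylor polynomial is Σ g^(k)(0)/k! · x^k.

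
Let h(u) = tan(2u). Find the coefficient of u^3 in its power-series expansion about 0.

8/3

c_3 = h′′′(0)/3! = 8/3.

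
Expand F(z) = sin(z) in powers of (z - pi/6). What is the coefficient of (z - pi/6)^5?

sqrt(3)/240

c_5 = F^(5)(pi/6)/5! = sqrt(3)/240.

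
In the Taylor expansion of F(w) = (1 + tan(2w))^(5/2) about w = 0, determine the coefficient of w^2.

15/2

Plug the Maclaurin series of the inner function into that of the outer and collect terms.
F(0) = 1
F′(0) = 5
F′′(0) = 15
The Taylor polynomial is Σ F^(k)(0)/k! · w^k.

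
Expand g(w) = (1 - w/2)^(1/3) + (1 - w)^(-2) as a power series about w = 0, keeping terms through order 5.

Combine the two series term by term.
g(0) = 2
g′(0) = 11/6
g′′(0) = 107/18
g′′′(0) = 2587/108
g^(4)(0) = 9715/81
g^(5)(0) = 349865/486

69973*w^5/11664 + 9715*w^4/1944 + 2587*w^3/648 + 107*w^2/36 + 11*w/6 + 2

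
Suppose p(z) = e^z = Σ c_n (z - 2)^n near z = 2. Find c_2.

e^(2)/2

[(z - 2)^0] = e^(2);  [(z - 2)^1] = e^(2);  [(z - 2)^2] = e^(2)/2.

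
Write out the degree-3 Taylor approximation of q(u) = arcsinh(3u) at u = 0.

Apply the Taylor formula c_k = f^(k)(a)/k!.
q(0) = 0
q′(0) = 3
q′′(0) = 0
q′′′(0) = -27
Then c_k = q^(k)(0)/k! gives each Taylor coefficient.

-9*u^3/2 + 3*u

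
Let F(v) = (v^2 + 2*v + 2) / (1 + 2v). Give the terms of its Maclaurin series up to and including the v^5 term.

-40*v^5 + 20*v^4 - 10*v^3 + 5*v^2 - 2*v + 2

Multiply each power in the prefactor through the base expansion.
[v^0] = 2;  [v^1] = -2;  [v^2] = 5;  [v^3] = -10;  [v^4] = 20;  [v^5] = -40.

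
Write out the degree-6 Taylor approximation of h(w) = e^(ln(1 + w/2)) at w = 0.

w/2 + 1

Plug the Maclaurin series of the inner function into that of the outer and collect terms.
h(0) = 1
h′(0) = 1/2
h′′(0) = 0
h′′′(0) = 0
h^(4)(0) = 0
h^(5)(0) = 0
h^(6)(0) = 0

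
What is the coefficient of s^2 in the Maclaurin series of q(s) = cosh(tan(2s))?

Let u equal the inner series; expand the outer function in u and truncate.
q(0) = 1
q′(0) = 0
q′′(0) = 4
So c_2 = q′′(0)/2! = 2.

2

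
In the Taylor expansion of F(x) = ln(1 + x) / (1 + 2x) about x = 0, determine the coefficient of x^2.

Expand each factor separately, then convolve coefficients.
[x^0] = 0;  [x^1] = 1;  [x^2] = -5/2.
So c_2 = F′′(0)/2! = -5/2.

-5/2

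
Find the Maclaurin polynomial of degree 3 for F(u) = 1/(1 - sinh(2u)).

28*u^3/3 + 4*u^2 + 2*u + 1

Compose series: expand the inner function first, then feed it into the outer expansion.
[u^0] = 1;  [u^1] = 2;  [u^2] = 4;  [u^3] = 28/3.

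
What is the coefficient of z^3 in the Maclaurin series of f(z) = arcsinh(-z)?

1/6

[z^0] = 0;  [z^1] = -1;  [z^2] = 0;  [z^3] = 1/6.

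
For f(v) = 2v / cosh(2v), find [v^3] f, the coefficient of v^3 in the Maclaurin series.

-4

Invert the denominator's series and multiply.
So c_3 = f′′′(0)/3! = -4.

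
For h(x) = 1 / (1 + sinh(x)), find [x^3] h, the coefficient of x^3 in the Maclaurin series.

Expand as Σ (-1)^k u^k with u equal to the inner function's series.
[x^0] = 1;  [x^1] = -1;  [x^2] = 1;  [x^3] = -7/6.

-7/6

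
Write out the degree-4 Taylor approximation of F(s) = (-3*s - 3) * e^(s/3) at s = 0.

Multiply each power in the prefactor through the base expansion.
[s^0] = -3;  [s^1] = -4;  [s^2] = -7/6;  [s^3] = -5/27;  [s^4] = -13/648.

-13*s^4/648 - 5*s^3/27 - 7*s^2/6 - 4*s - 3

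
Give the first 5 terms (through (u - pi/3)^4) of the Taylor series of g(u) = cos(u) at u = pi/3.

(u - pi/3)^4/48 + sqrt(3)*(u - pi/3)^3/12 - (u - pi/3)^2/4 - sqrt(3)*(u - pi/3)/2 + 1/2

Differentiate repeatedly and evaluate at the center.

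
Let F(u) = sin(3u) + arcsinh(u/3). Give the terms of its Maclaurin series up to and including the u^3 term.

-365*u^3/81 + 10*u/3

Combine the two series term by term.
F(0) = 0
F′(0) = 10/3
F′′(0) = 0
F′′′(0) = -730/27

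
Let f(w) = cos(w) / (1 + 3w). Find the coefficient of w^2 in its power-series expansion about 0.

17/2

Write out both Maclaurin series and multiply, keeping only the needed powers.
[w^0] = 1;  [w^1] = -3;  [w^2] = 17/2.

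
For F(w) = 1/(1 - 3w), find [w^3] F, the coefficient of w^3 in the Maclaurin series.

[w^0] = 1;  [w^1] = 3;  [w^2] = 9;  [w^3] = 27.
So c_3 = F′′′(0)/3! = 27.

27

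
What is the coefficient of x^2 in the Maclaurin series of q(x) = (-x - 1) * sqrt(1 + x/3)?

-11/72

Shift and add copies of the series according to the polynomial's terms.
q(0) = -1
q′(0) = -7/6
q′′(0) = -11/36
Then c_k = q^(k)(0)/k! gives each Taylor coefficient.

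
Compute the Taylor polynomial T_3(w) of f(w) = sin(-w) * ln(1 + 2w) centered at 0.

2*w^3 - 2*w^2

Take the Cauchy product of the two expansions.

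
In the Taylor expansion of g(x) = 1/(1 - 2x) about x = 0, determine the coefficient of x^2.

4

[x^0] = 1;  [x^1] = 2;  [x^2] = 4.
So c_2 = g′′(0)/2! = 4.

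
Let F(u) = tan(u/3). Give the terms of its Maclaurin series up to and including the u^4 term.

[u^0] = 0;  [u^1] = 1/3;  [u^2] = 0;  [u^3] = 1/81;  [u^4] = 0.

u^3/81 + u/3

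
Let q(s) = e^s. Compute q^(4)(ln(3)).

Differentiate repeatedly and evaluate at the center.
The coefficient of (s - ln(3))^4 in the expansion is 1/8, so q^(4)(ln(3)) = 4! * (1/8) = 3.

3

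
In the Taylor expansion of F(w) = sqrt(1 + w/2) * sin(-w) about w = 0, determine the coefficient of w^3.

Expand each factor separately, then convolve coefficients.
[w^0] = 0;  [w^1] = -1;  [w^2] = -1/4;  [w^3] = 19/96.

19/96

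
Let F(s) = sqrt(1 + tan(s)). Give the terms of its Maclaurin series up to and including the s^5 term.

601*s^5/3840 - 47*s^4/384 + 11*s^3/48 - s^2/8 + s/2 + 1

Substitute the inner expansion into the outer series and collect powers.
F(0) = 1
F′(0) = 1/2
F′′(0) = -1/4
F′′′(0) = 11/8
F^(4)(0) = -47/16
F^(5)(0) = 601/32
Dividing each by k! gives the coefficients c_0, ..., c_5.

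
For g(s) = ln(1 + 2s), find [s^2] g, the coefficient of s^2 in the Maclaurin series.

-2

g(0) = 0
g′(0) = 2
g′′(0) = -4
The Taylor polynomial is Σ g^(k)(0)/k! · s^k.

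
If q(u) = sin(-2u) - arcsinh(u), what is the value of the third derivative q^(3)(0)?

Combine the two series term by term.
The coefficient of u^3 in the expansion is 3/2, so q′′′(0) = 3! * (3/2) = 9.

9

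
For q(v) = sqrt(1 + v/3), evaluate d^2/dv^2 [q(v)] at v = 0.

-1/36

From the series, [v^2] q = -1/72; multiply by 2! = 2 to get -1/36.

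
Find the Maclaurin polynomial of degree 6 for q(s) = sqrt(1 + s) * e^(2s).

1643*s^6/9216 + 1949*s^5/3840 + 449*s^4/384 + 103*s^3/48 + 23*s^2/8 + 5*s/2 + 1

Multiply the two series term by term and collect like powers.
q(0) = 1
q′(0) = 5/2
q′′(0) = 23/4
q′′′(0) = 103/8
q^(4)(0) = 449/16
q^(5)(0) = 1949/32
q^(6)(0) = 8215/64
Dividing each by k! gives the coefficients c_0, ..., c_6.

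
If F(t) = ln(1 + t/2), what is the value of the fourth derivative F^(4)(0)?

From the series, [t^4] F = -1/64; multiply by 4! = 24 to get -3/8.

-3/8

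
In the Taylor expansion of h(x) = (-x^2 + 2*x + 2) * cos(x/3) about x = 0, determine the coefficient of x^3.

Shift and add copies of the series according to the polynomial's terms.
[x^0] = 2;  [x^1] = 2;  [x^2] = -10/9;  [x^3] = -1/9.

-1/9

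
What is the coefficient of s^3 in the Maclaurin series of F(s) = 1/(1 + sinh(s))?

-7/6

Plug the Maclaurin series of the inner function into that of the outer and collect terms.
F(0) = 1
F′(0) = -1
F′′(0) = 2
F′′′(0) = -7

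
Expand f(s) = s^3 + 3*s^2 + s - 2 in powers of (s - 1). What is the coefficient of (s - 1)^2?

6

Use the known series and substitute for the argument.
f(1) = 3
f′(1) = 10
f′′(1) = 12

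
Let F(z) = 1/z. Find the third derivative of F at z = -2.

The coefficient of (z + 2)^3 in the expansion is -1/16, so F′′′(-2) = 3! * (-1/16) = -3/8.

-3/8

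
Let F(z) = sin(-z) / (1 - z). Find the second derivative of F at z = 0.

Use 1/(1 - r) = Σ r^k on the denominator, then take the Cauchy product.
The coefficient of z^2 in the expansion is -1, so F′′(0) = 2! * (-1) = -2.

-2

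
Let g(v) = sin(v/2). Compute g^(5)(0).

1/32

From the series, [v^5] g = 1/3840; multiply by 5! = 120 to get 1/32.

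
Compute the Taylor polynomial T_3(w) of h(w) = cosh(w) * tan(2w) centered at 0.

11*w^3/3 + 2*w

Expand each factor separately, then convolve coefficients.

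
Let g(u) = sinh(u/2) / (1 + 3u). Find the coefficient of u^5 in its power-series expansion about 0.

Multiply the two series term by term and collect like powers.

156241/3840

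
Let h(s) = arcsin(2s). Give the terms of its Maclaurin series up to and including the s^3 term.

Compute the successive derivatives at the expansion point and divide by k!.
h(0) = 0
h′(0) = 2
h′′(0) = 0
h′′′(0) = 8

4*s^3/3 + 2*s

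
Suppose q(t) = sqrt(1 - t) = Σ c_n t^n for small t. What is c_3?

-1/16

Differentiate repeatedly and evaluate at the center.
q(0) = 1
q′(0) = -1/2
q′′(0) = -1/4
q′′′(0) = -3/8
So c_3 = q′′′(0)/3! = -1/16.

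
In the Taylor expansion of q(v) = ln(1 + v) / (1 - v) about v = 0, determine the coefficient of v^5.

47/60

Use 1/(1 - r) = Σ r^k on the denominator, then take the Cauchy product.
So c_5 = q^(5)(0)/5! = 47/60.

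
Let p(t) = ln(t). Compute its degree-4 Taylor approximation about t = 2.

-(t - 2)^4/64 + (t - 2)^3/24 - (t - 2)^2/8 + (t - 2)/2 + ln(2)

[(t - 2)^0] = ln(2);  [(t - 2)^1] = 1/2;  [(t - 2)^2] = -1/8;  [(t - 2)^3] = 1/24;  [(t - 2)^4] = -1/64.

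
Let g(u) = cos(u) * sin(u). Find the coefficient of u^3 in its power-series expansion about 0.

-2/3

Take the Cauchy product of the two expansions.
[u^0] = 0;  [u^1] = 1;  [u^2] = 0;  [u^3] = -2/3.
So c_3 = g′′′(0)/3! = -2/3.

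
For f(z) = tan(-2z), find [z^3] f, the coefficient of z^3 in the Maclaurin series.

f(0) = 0
f′(0) = -2
f′′(0) = 0
f′′′(0) = -16
So c_3 = f′′′(0)/3! = -8/3.

-8/3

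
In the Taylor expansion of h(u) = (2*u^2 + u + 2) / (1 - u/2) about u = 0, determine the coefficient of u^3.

Multiply each power in the prefactor through the base expansion.
[u^0] = 2;  [u^1] = 2;  [u^2] = 3;  [u^3] = 3/2.

3/2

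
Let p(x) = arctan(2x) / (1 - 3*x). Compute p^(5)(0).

Expand 1/(denominator) as a geometric series and multiply by the numerator's series.
The coefficient of x^5 in the expansion is 722/5, so p^(5)(0) = 5! * (722/5) = 17328.

17328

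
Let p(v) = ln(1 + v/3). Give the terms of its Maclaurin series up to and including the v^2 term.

-v^2/18 + v/3

Differentiate repeatedly and evaluate at the center.
[v^0] = 0;  [v^1] = 1/3;  [v^2] = -1/18.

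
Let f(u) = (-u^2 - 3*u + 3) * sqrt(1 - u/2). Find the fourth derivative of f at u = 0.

291/256

Multiply each power in the prefactor through the base expansion.
From the series, [u^4] f = 97/2048; multiply by 4! = 24 to get 291/256.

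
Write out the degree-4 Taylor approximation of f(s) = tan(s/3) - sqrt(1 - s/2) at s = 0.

Combine the two series term by term.
[s^0] = -1;  [s^1] = 7/12;  [s^2] = 1/32;  [s^3] = 209/10368;  [s^4] = 5/2048.

5*s^4/2048 + 209*s^3/10368 + s^2/32 + 7*s/12 - 1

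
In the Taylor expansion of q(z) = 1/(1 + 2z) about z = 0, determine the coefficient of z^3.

Compute the successive derivatives at the expansion point and divide by k!.
q(0) = 1
q′(0) = -2
q′′(0) = 8
q′′′(0) = -48

-8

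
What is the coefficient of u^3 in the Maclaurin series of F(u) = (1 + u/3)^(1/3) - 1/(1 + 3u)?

Add the two expansions coefficient-wise.
[u^0] = 0;  [u^1] = 28/9;  [u^2] = -730/81;  [u^3] = 59054/2187.

59054/2187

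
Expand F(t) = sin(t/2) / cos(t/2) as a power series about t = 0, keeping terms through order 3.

t^3/24 + t/2

Invert the denominator's series and multiply.
[t^0] = 0;  [t^1] = 1/2;  [t^2] = 0;  [t^3] = 1/24.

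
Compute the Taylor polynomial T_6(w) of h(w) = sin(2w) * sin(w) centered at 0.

Take the Cauchy product of the two expansions.

91*w^6/180 - 5*w^4/3 + 2*w^2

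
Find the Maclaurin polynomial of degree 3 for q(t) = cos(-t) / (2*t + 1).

-7*t^3 + 7*t^2/2 - 2*t + 1

Multiply the numerator's expansion by the denominator's geometric series.
q(0) = 1
q′(0) = -2
q′′(0) = 7
q′′′(0) = -42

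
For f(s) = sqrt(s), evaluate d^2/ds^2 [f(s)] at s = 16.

-1/256

The coefficient of (s - 16)^2 in the expansion is -1/512, so f′′(16) = 2! * (-1/512) = -1/256.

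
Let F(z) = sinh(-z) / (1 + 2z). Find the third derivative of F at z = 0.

-25

Write out both Maclaurin series and multiply, keeping only the needed powers.
The coefficient of z^3 in the expansion is -25/6, so F′′′(0) = 3! * (-25/6) = -25.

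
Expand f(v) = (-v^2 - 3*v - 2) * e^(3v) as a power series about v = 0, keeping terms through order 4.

Shift and add copies of the series according to the polynomial's terms.

-99*v^4/4 - 51*v^3/2 - 19*v^2 - 9*v - 2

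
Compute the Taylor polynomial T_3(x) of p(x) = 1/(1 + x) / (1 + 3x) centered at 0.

-40*x^3 + 13*x^2 - 4*x + 1

Write out both Maclaurin series and multiply, keeping only the needed powers.
p(0) = 1
p′(0) = -4
p′′(0) = 26
p′′′(0) = -240
Then c_k = p^(k)(0)/k! gives each Taylor coefficient.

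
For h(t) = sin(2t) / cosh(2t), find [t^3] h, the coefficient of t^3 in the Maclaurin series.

-16/3

Write the quotient as an unknown series and match coefficients against numerator = denominator · series.
h(0) = 0
h′(0) = 2
h′′(0) = 0
h′′′(0) = -32
Dividing each by k! gives the coefficients c_0, ..., c_3.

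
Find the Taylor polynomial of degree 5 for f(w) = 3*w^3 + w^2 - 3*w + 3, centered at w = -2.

Compute the successive derivatives at the expansion point and divide by k!.
f(-2) = -11
f′(-2) = 29
f′′(-2) = -34
f′′′(-2) = 18
f^(4)(-2) = 0
f^(5)(-2) = 0

3*(w + 2)^3 - 17*(w + 2)^2 + 29*(w + 2) - 11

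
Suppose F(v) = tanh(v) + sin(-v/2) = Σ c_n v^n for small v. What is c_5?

Combine the two series term by term.
F(0) = 0
F′(0) = 1/2
F′′(0) = 0
F′′′(0) = -15/8
F^(4)(0) = 0
F^(5)(0) = 511/32
So c_5 = F^(5)(0)/5! = 511/3840.

511/3840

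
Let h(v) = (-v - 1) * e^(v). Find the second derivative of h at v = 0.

Multiply each power in the prefactor through the base expansion.
From the series, [v^2] h = -3/2; multiply by 2! = 2 to get -3.

-3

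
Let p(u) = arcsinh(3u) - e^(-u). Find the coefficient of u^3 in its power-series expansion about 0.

Expand each term separately and add.
p(0) = -1
p′(0) = 4
p′′(0) = -1
p′′′(0) = -26
Dividing each by k! gives the coefficients c_0, ..., c_3.

-13/3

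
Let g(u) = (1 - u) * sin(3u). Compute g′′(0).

-6

Shift and add copies of the series according to the polynomial's terms.
The coefficient of u^2 in the expansion is -3, so g′′(0) = 2! * (-3) = -6.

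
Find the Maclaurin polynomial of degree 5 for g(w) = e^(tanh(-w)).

w^5/40 - 7*w^4/24 + w^3/6 + w^2/2 - w + 1

Plug the Maclaurin series of the inner function into that of the outer and collect terms.
g(0) = 1
g′(0) = -1
g′′(0) = 1
g′′′(0) = 1
g^(4)(0) = -7
g^(5)(0) = 3
Then c_k = g^(k)(0)/k! gives each Taylor coefficient.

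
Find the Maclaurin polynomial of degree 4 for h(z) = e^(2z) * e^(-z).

Expand each factor separately, then convolve coefficients.

z^4/24 + z^3/6 + z^2/2 + z + 1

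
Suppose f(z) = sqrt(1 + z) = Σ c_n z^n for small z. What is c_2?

Apply the Taylor formula c_k = f^(k)(a)/k!.
So c_2 = f′′(0)/2! = -1/8.

-1/8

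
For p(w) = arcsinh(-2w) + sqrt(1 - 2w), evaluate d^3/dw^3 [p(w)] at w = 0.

Add the two expansions coefficient-wise.
From the series, [w^3] p = 5/6; multiply by 3! = 6 to get 5.

5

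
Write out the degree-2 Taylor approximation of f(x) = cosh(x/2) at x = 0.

x^2/8 + 1

Differentiate repeatedly and evaluate at the center.
f(0) = 1
f′(0) = 0
f′′(0) = 1/4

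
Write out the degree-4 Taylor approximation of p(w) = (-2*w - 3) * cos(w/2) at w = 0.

-w^4/128 + w^3/4 + 3*w^2/8 - 2*w - 3

Distribute the polynomial across the series and collect like powers.
[w^0] = -3;  [w^1] = -2;  [w^2] = 3/8;  [w^3] = 1/4;  [w^4] = -1/128.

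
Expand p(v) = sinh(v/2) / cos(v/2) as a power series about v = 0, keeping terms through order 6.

Invert the denominator's series and multiply.

3*v^5/320 + v^3/12 + v/2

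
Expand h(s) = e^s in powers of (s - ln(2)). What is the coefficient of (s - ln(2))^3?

Differentiate repeatedly and evaluate at the center.
h(ln(2)) = 2
h′(ln(2)) = 2
h′′(ln(2)) = 2
h′′′(ln(2)) = 2
Then c_k = h^(k)(ln(2))/k! gives each Taylor coefficient.

1/3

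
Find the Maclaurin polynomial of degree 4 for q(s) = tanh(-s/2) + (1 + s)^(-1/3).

35*s^4/243 - 85*s^3/648 + 2*s^2/9 - 5*s/6 + 1

Combine the two series term by term.
[s^0] = 1;  [s^1] = -5/6;  [s^2] = 2/9;  [s^3] = -85/648;  [s^4] = 35/243.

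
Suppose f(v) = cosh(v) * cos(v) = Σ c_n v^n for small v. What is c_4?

-1/6

Take the Cauchy product of the two expansions.
f(0) = 1
f′(0) = 0
f′′(0) = 0
f′′′(0) = 0
f^(4)(0) = -4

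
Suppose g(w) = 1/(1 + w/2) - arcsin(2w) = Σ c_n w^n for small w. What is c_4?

1/16

Combine the two series term by term.
[w^0] = 1;  [w^1] = -5/2;  [w^2] = 1/4;  [w^3] = -35/24;  [w^4] = 1/16.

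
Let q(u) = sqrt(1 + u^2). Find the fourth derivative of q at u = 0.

-3

From the series, [u^4] q = -1/8; multiply by 4! = 24 to get -3.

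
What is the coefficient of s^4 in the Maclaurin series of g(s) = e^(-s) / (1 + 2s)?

Write out both Maclaurin series and multiply, keeping only the needed powers.

211/8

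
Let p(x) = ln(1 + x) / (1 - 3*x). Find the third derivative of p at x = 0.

47

Use 1/(1 - r) = Σ r^k on the denominator, then take the Cauchy product.
The coefficient of x^3 in the expansion is 47/6, so p′′′(0) = 3! * (47/6) = 47.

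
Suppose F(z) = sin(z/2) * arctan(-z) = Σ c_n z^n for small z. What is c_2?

Expand each factor separately, then convolve coefficients.
[z^0] = 0;  [z^1] = 0;  [z^2] = -1/2.

-1/2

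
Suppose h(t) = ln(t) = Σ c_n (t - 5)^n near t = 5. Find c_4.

-1/2500

Use the known series and substitute for the argument.
h(5) = ln(5)
h′(5) = 1/5
h′′(5) = -1/25
h′′′(5) = 2/125
h^(4)(5) = -6/625
Then c_k = h^(k)(5)/k! gives each Taylor coefficient.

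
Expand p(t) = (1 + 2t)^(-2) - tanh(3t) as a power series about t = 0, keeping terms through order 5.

Add the two expansions coefficient-wise.
p(0) = 1
p′(0) = -7
p′′(0) = 24
p′′′(0) = -138
p^(4)(0) = 1920
p^(5)(0) = -26928
The Taylor polynomial is Σ p^(k)(0)/k! · t^k.

-1122*t^5/5 + 80*t^4 - 23*t^3 + 12*t^2 - 7*t + 1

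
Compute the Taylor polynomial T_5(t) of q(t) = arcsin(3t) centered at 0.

729*t^5/40 + 9*t^3/2 + 3*t

Compute the successive derivatives at the expansion point and divide by k!.
[t^0] = 0;  [t^1] = 3;  [t^2] = 0;  [t^3] = 9/2;  [t^4] = 0;  [t^5] = 729/40.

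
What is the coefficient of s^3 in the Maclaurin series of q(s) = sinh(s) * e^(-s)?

Take the Cauchy product of the two expansions.
q(0) = 0
q′(0) = 1
q′′(0) = -2
q′′′(0) = 4

2/3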